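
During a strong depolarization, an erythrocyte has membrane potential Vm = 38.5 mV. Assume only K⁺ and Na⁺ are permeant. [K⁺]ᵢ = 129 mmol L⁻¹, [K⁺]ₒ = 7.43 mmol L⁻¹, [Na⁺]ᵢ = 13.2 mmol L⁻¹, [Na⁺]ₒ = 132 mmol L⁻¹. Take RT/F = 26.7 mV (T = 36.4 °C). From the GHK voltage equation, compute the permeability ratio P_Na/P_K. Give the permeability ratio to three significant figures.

7.06

Let α = P_Na/P_K. GHK: Vm = 26.7·ln[(Kₒ + α·Naₒ)/(Kᵢ + α·Naᵢ)].
e^(Vm/26.7) = e^(38.5/26.7) = 4.2289
So 4.2289·(Kᵢ + α·Naᵢ) = Kₒ + α·Naₒ → α = (4.2289·129.0 − 7.43) / (132.0 − 4.2289·13.2)
α = (545.5 − 7.43) / (132.0 − 55.82) = 538.1/76.18 = 7.064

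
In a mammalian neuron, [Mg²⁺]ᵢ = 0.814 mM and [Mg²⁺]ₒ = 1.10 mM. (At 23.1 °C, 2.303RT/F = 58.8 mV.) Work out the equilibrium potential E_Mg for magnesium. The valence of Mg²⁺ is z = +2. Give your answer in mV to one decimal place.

E = (58.8/z) · log₁₀([Mg²⁺]_out/[Mg²⁺]_in) with z = +2.
= (58.8/2) · log₁₀(1.10/0.814) = 29.40 · log₁₀(1.351)
= 29.40 · (0.1308) = 3.84 mV

3.8 mV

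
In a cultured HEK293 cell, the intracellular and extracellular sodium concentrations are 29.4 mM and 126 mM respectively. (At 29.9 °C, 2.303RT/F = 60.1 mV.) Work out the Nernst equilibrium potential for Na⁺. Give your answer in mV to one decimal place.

E = (60.1/z) · log₁₀([Na⁺]_out/[Na⁺]_in) with z = +1.
= (60.1/1) · log₁₀(126/29.4) = 60.10 · log₁₀(4.286)
= 60.10 · (0.6320) = 37.98 mV

38.0 mV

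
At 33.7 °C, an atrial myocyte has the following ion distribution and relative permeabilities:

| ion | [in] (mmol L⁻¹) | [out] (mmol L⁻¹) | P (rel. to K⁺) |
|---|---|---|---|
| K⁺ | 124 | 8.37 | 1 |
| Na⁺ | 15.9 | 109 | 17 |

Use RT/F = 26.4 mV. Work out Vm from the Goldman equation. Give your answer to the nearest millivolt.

Vm = 26.4 · ln[(Σ P·[cation]ₒ + Σ P·[anion]ᵢ) / (Σ P·[cation]ᵢ + Σ P·[anion]ₒ)]
Numerator = 1×8.37 + 17×109 = 1861
Denominator = 1×124 + 17×15.9 = 394.3
Vm = 26.4 · ln(4.7207) = 26.4 × (1.5520) = 40.97 mV

41 mV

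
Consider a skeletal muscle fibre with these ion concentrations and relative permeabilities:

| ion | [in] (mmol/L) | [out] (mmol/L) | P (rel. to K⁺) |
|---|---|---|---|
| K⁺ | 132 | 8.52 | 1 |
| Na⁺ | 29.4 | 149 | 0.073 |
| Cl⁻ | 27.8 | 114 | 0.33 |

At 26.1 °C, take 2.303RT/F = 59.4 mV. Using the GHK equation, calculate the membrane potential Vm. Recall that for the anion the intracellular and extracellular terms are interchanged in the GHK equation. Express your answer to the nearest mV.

-46 mV

Vm = 59.4 · log₁₀[(Σ P·[cation]ₒ + Σ P·[anion]ᵢ) / (Σ P·[cation]ᵢ + Σ P·[anion]ₒ)]
Numerator = 1×8.52 + 0.073×149 + 0.33×27.8 = 28.57
Denominator = 1×132 + 0.073×29.4 + 0.33×114 = 171.8
Vm = 59.4 · log₁₀(0.16634) = 59.4 × (-0.7790) = -46.27 mV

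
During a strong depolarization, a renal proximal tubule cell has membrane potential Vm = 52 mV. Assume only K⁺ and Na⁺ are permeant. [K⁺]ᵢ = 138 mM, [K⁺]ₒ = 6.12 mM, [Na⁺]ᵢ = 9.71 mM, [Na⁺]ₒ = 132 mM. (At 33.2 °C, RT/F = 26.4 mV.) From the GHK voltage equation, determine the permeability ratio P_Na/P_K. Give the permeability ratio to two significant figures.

16

Let α = P_Na/P_K. GHK: Vm = 26.4·ln[(Kₒ + α·Naₒ)/(Kᵢ + α·Naᵢ)].
e^(Vm/26.4) = e^(52.0/26.4) = 7.1685
So 7.1685·(Kᵢ + α·Naᵢ) = Kₒ + α·Naₒ → α = (7.1685·138.0 − 6.12) / (132.0 − 7.1685·9.71)
α = (989.3 − 6.12) / (132.0 − 69.61) = 983.1/62.39 = 15.76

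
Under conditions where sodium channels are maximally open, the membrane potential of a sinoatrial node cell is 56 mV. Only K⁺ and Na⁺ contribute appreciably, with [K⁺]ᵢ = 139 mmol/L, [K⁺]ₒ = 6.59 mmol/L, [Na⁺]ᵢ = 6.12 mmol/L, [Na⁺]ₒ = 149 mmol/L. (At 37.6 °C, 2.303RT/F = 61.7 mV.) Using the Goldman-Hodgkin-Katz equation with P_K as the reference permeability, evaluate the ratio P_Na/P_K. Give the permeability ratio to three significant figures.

Let α = P_Na/P_K. GHK: Vm = 61.7·log₁₀[(Kₒ + α·Naₒ)/(Kᵢ + α·Naᵢ)].
10^(Vm/61.7) = 10^(56.0/61.7) = 8.0838
So 8.0838·(Kᵢ + α·Naᵢ) = Kₒ + α·Naₒ → α = (8.0838·139.0 − 6.59) / (149.0 − 8.0838·6.12)
α = (1124 − 6.59) / (149.0 − 49.47) = 1117/99.53 = 11.22

11.2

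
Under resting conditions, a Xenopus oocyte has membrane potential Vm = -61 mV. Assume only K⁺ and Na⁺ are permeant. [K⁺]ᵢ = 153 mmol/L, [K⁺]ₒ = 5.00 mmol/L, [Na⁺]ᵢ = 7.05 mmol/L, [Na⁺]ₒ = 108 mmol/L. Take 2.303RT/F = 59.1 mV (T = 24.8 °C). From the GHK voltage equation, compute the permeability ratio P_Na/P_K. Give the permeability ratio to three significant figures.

0.0858

Let α = P_Na/P_K. GHK: Vm = 59.1·log₁₀[(Kₒ + α·Naₒ)/(Kᵢ + α·Naᵢ)].
10^(Vm/59.1) = 10^(-61.0/59.1) = 0.092865
So 0.092865·(Kᵢ + α·Naᵢ) = Kₒ + α·Naₒ → α = (0.092865·153.0 − 5.0) / (108.0 − 0.092865·7.05)
α = (14.21 − 5.0) / (108.0 − 0.6547) = 9.208/107.3 = 0.08578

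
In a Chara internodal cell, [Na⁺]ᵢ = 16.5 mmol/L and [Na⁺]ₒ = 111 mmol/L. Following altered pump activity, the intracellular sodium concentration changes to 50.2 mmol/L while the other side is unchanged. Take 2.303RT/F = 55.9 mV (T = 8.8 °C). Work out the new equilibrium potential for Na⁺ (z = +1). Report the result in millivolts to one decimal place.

19.3 mV

After the shift: [Na⁺]_out = 111, [Na⁺]_in = 50.2 mmol/L.
E_new = (55.9/1)·log₁₀(111/50.2) = 55.90 · (0.3446) = 19.26 mV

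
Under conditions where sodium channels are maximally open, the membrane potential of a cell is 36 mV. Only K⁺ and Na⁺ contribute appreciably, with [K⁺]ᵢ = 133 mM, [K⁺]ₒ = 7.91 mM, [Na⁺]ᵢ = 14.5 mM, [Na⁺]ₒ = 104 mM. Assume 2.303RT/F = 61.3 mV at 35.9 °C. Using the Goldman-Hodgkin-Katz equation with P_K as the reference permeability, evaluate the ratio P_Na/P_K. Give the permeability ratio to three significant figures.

Let α = P_Na/P_K. GHK: Vm = 61.3·log₁₀[(Kₒ + α·Naₒ)/(Kᵢ + α·Naᵢ)].
10^(Vm/61.3) = 10^(36.0/61.3) = 3.8661
So 3.8661·(Kᵢ + α·Naᵢ) = Kₒ + α·Naₒ → α = (3.8661·133.0 − 7.91) / (104.0 − 3.8661·14.5)
α = (514.2 − 7.91) / (104.0 − 56.06) = 506.3/47.94 = 10.56

10.6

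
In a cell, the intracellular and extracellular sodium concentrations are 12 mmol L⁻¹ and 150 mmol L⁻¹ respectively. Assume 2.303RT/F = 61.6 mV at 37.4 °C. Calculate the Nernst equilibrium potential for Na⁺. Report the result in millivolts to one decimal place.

E = (61.6/z) · log₁₀([Na⁺]_out/[Na⁺]_in) with z = +1.
= (61.6/1) · log₁₀(150/12) = 61.60 · log₁₀(12.5)
= 61.60 · (1.0969) = 67.57 mV

67.6 mV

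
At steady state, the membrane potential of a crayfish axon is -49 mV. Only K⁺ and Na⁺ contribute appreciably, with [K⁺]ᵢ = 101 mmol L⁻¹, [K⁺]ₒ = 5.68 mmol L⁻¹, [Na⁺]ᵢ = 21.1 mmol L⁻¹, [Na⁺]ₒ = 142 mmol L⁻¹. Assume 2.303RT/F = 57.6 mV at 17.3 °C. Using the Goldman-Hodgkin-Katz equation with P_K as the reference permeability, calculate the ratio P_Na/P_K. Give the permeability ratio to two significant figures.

0.062

Let α = P_Na/P_K. GHK: Vm = 57.6·log₁₀[(Kₒ + α·Naₒ)/(Kᵢ + α·Naᵢ)].
10^(Vm/57.6) = 10^(-49.0/57.6) = 0.14103
So 0.14103·(Kᵢ + α·Naᵢ) = Kₒ + α·Naₒ → α = (0.14103·101.0 − 5.68) / (142.0 − 0.14103·21.1)
α = (14.24 − 5.68) / (142.0 − 2.976) = 8.564/139 = 0.0616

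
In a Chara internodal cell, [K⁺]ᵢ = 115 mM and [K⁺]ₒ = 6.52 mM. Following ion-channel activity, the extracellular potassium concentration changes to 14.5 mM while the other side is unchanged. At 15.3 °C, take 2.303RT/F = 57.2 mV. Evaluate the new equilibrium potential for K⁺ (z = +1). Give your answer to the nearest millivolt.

-51 mV

After the shift: [K⁺]_out = 14.5, [K⁺]_in = 115 mM.
E_new = (57.2/1)·log₁₀(14.5/115) = 57.20 · (-0.8993) = -51.44 mV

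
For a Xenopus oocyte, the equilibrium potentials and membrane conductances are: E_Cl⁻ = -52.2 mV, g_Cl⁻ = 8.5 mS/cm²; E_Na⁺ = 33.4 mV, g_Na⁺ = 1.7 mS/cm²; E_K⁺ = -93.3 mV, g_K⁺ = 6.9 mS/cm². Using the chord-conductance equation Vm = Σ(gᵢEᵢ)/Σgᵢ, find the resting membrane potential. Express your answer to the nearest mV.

-60 mV

Σ gᵢEᵢ = 8.5·(-52.2) + 1.7·(33.4) + 6.9·(-93.3) = -1030.69
Σ gᵢ = 8.5 + 1.7 + 6.9 = 17.1
Vm = -1030.69 / 17.1 = -60.27 mV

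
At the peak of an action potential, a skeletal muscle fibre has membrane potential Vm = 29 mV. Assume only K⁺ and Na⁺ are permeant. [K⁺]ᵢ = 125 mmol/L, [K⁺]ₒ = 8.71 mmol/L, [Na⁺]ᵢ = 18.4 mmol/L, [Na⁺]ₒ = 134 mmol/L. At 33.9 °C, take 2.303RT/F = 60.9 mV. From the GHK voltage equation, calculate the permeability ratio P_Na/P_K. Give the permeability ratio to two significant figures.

4.6

Let α = P_Na/P_K. GHK: Vm = 60.9·log₁₀[(Kₒ + α·Naₒ)/(Kᵢ + α·Naᵢ)].
10^(Vm/60.9) = 10^(29.0/60.9) = 2.9936
So 2.9936·(Kᵢ + α·Naᵢ) = Kₒ + α·Naₒ → α = (2.9936·125.0 − 8.71) / (134.0 − 2.9936·18.4)
α = (374.2 − 8.71) / (134.0 − 55.08) = 365.5/78.92 = 4.631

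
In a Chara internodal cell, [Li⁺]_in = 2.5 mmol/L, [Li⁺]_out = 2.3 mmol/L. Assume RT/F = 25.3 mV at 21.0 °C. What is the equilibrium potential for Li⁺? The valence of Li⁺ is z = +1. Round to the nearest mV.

-2 mV

E = (25.3/z) · ln([Li⁺]_out/[Li⁺]_in) with z = +1.
= (25.3/1) · ln(2.3/2.5) = 25.30 · ln(0.92)
= 25.30 · (-0.0834) = -2.11 mV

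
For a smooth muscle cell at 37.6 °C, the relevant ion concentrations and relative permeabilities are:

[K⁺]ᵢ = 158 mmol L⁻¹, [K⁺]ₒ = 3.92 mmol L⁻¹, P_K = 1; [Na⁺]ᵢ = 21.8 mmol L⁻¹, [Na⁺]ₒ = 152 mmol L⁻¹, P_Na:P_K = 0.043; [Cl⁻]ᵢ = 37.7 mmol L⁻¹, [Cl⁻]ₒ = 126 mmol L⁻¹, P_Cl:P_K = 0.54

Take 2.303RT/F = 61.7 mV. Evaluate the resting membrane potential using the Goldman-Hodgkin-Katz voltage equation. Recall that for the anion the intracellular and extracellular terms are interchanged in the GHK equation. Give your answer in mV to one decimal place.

Vm = 61.7 · log₁₀[(Σ P·[cation]ₒ + Σ P·[anion]ᵢ) / (Σ P·[cation]ᵢ + Σ P·[anion]ₒ)]
Numerator = 1×3.92 + 0.043×152 + 0.54×37.7 = 30.81
Denominator = 1×158 + 0.043×21.8 + 0.54×126 = 227
Vm = 61.7 · log₁₀(0.13576) = 61.7 × (-0.8672) = -53.51 mV

-53.5 mV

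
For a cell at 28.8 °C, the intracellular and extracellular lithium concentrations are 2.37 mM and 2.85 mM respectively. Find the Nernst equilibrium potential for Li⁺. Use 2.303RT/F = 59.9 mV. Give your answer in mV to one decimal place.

4.8 mV

E = (59.9/z) · log₁₀([Li⁺]_out/[Li⁺]_in) with z = +1.
= (59.9/1) · log₁₀(2.85/2.37) = 59.90 · log₁₀(1.203)
= 59.90 · (0.0801) = 4.80 mV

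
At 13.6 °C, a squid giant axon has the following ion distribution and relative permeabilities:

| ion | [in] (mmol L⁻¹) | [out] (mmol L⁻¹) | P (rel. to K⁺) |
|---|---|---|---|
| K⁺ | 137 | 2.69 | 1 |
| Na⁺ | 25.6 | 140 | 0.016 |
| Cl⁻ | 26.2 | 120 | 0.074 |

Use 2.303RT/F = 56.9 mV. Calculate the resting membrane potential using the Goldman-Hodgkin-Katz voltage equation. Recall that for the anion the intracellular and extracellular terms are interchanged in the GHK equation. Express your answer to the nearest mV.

-76 mV

Vm = 56.9 · log₁₀[(Σ P·[cation]ₒ + Σ P·[anion]ᵢ) / (Σ P·[cation]ᵢ + Σ P·[anion]ₒ)]
Numerator = 1×2.69 + 0.016×140 + 0.074×26.2 = 6.869
Denominator = 1×137 + 0.016×25.6 + 0.074×120 = 146.3
Vm = 56.9 · log₁₀(0.046953) = 56.9 × (-1.3283) = -75.58 mV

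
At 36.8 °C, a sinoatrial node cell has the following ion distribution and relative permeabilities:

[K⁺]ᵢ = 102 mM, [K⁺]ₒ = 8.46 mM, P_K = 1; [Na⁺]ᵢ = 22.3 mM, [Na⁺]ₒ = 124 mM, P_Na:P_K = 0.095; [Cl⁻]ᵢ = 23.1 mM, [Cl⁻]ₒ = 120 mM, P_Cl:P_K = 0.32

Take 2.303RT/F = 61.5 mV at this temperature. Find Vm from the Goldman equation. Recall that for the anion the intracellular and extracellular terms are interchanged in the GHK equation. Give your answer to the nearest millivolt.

Vm = 61.5 · log₁₀[(Σ P·[cation]ₒ + Σ P·[anion]ᵢ) / (Σ P·[cation]ᵢ + Σ P·[anion]ₒ)]
Numerator = 1×8.46 + 0.095×124 + 0.32×23.1 = 27.63
Denominator = 1×102 + 0.095×22.3 + 0.32×120 = 142.5
Vm = 61.5 · log₁₀(0.19388) = 61.5 × (-0.7125) = -43.82 mV

-44 mV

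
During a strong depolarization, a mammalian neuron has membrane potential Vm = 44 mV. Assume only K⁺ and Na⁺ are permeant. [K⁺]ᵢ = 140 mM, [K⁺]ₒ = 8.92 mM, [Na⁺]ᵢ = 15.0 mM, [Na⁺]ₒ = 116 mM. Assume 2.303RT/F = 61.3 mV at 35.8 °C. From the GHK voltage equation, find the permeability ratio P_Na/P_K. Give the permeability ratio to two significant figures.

Let α = P_Na/P_K. GHK: Vm = 61.3·log₁₀[(Kₒ + α·Naₒ)/(Kᵢ + α·Naᵢ)].
10^(Vm/61.3) = 10^(44.0/61.3) = 5.2213
So 5.2213·(Kᵢ + α·Naᵢ) = Kₒ + α·Naₒ → α = (5.2213·140.0 − 8.92) / (116.0 − 5.2213·15.0)
α = (731 − 8.92) / (116.0 − 78.32) = 722.1/37.68 = 19.16

19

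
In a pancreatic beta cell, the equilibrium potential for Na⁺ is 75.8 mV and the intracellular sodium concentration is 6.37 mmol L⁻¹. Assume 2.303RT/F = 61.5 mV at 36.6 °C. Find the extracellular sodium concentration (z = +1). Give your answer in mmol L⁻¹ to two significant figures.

Nernst: E = (61.5/1) · log₁₀([out]/[in]), so log₁₀([out]/[in]) = 75.8 × 1 / 61.5 = 1.2325.
[out]/[in] = 10^(1.2325) = 17.08.
[out] = 17.08 × 6.37 = 108.8 mmol L⁻¹.

110 mmol L⁻¹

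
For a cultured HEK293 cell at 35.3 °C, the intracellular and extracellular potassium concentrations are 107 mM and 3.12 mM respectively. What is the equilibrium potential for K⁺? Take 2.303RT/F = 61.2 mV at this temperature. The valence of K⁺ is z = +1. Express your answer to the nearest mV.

E = (61.2/z) · log₁₀([K⁺]_out/[K⁺]_in) with z = +1.
= (61.2/1) · log₁₀(3.12/107) = 61.20 · log₁₀(0.02916)
= 61.20 · (-1.5352) = -93.96 mV

-94 mV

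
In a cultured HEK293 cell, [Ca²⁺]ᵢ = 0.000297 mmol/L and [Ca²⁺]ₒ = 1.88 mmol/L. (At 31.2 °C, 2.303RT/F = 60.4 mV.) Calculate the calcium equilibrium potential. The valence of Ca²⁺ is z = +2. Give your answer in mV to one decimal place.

114.8 mV

E = (60.4/z) · log₁₀([Ca²⁺]_out/[Ca²⁺]_in) with z = +2.
= (60.4/2) · log₁₀(1.88/0.000297) = 30.20 · log₁₀(6330)
= 30.20 · (3.8014) = 114.80 mV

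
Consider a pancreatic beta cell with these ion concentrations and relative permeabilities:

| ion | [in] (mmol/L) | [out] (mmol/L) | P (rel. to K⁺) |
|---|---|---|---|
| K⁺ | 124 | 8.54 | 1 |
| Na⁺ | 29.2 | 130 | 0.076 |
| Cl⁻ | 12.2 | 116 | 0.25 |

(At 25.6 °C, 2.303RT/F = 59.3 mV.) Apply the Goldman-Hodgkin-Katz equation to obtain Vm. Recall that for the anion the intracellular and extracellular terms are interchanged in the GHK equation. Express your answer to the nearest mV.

-51 mV

Vm = 59.3 · log₁₀[(Σ P·[cation]ₒ + Σ P·[anion]ᵢ) / (Σ P·[cation]ᵢ + Σ P·[anion]ₒ)]
Numerator = 1×8.54 + 0.076×130 + 0.25×12.2 = 21.47
Denominator = 1×124 + 0.076×29.2 + 0.25×116 = 155.2
Vm = 59.3 · log₁₀(0.13832) = 59.3 × (-0.8591) = -50.95 mV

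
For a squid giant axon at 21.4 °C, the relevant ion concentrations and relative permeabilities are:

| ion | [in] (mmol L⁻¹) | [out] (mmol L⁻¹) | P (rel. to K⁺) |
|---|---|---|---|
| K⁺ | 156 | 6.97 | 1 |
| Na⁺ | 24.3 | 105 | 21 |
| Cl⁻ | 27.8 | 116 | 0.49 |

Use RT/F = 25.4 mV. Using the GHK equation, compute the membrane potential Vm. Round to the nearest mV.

29 mV

Vm = 25.4 · ln[(Σ P·[cation]ₒ + Σ P·[anion]ᵢ) / (Σ P·[cation]ᵢ + Σ P·[anion]ₒ)]
Numerator = 1×6.97 + 21×105 + 0.49×27.8 = 2226
Denominator = 1×156 + 21×24.3 + 0.49×116 = 723.1
Vm = 25.4 · ln(3.0777) = 25.4 × (1.1242) = 28.55 mV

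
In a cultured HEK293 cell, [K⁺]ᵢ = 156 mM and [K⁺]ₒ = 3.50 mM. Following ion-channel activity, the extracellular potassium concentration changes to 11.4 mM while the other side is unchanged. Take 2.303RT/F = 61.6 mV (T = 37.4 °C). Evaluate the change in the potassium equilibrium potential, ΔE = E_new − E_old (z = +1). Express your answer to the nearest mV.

E_old = (61.6/1)·log₁₀(3.50/156) = -101.58 mV
E_new = (61.6/1)·log₁₀(11.4/156) = -69.99 mV
ΔE = -69.99 − (-101.58) = 31.59 mV

32 mV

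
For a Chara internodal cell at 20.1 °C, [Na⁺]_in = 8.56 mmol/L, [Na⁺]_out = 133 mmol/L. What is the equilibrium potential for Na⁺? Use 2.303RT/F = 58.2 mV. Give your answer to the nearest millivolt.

E = (58.2/z) · log₁₀([Na⁺]_out/[Na⁺]_in) with z = +1.
= (58.2/1) · log₁₀(133/8.56) = 58.20 · log₁₀(15.54)
= 58.20 · (1.1914) = 69.34 mV

69 mV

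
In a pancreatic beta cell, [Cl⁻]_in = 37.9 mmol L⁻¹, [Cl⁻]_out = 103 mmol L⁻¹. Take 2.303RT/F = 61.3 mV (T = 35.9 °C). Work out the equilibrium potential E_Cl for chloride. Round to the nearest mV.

-27 mV

E = (61.3/z) · log₁₀([Cl⁻]_out/[Cl⁻]_in) with z = -1.
For an anion, dividing by z = -1 reverses the sign.
= (61.3/-1) · log₁₀(103/37.9) = -61.30 · log₁₀(2.718)
= -61.30 · (0.4342) = -26.62 mV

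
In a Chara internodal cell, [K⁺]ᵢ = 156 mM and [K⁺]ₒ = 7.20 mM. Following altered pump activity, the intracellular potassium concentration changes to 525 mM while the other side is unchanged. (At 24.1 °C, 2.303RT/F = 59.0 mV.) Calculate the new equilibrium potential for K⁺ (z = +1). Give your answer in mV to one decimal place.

After the shift: [K⁺]_out = 7.20, [K⁺]_in = 525 mM.
E_new = (59.0/1)·log₁₀(7.20/525) = 59.00 · (-1.8628) = -109.91 mV

-109.9 mV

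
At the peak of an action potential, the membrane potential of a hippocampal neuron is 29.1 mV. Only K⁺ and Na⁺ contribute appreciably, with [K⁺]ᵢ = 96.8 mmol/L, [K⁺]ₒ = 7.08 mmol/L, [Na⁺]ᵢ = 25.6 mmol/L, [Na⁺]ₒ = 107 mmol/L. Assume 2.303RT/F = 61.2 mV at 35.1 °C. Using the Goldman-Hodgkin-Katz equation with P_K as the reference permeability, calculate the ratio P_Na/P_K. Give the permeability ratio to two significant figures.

Let α = P_Na/P_K. GHK: Vm = 61.2·log₁₀[(Kₒ + α·Naₒ)/(Kᵢ + α·Naᵢ)].
10^(Vm/61.2) = 10^(29.1/61.2) = 2.9888
So 2.9888·(Kᵢ + α·Naᵢ) = Kₒ + α·Naₒ → α = (2.9888·96.8 − 7.08) / (107.0 − 2.9888·25.6)
α = (289.3 − 7.08) / (107.0 − 76.51) = 282.2/30.49 = 9.257

9.3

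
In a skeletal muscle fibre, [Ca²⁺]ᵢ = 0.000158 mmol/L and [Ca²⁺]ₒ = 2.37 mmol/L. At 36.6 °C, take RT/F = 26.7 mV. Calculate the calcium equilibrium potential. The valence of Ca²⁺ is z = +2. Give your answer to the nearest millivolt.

E = (26.7/z) · ln([Ca²⁺]_out/[Ca²⁺]_in) with z = +2.
= (26.7/2) · ln(2.37/0.000158) = 13.35 · ln(1.5e+04)
= 13.35 · (9.6158) = 128.37 mV

128 mV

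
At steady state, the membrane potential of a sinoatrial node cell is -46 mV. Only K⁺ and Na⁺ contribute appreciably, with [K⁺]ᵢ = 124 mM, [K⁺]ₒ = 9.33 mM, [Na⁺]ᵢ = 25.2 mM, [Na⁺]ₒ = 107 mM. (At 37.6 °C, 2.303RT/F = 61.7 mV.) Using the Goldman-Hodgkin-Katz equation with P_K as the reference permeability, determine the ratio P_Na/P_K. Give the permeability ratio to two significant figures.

0.13

Let α = P_Na/P_K. GHK: Vm = 61.7·log₁₀[(Kₒ + α·Naₒ)/(Kᵢ + α·Naᵢ)].
10^(Vm/61.7) = 10^(-46.0/61.7) = 0.17966
So 0.17966·(Kᵢ + α·Naᵢ) = Kₒ + α·Naₒ → α = (0.17966·124.0 − 9.33) / (107.0 − 0.17966·25.2)
α = (22.28 − 9.33) / (107.0 − 4.527) = 12.95/102.5 = 0.1264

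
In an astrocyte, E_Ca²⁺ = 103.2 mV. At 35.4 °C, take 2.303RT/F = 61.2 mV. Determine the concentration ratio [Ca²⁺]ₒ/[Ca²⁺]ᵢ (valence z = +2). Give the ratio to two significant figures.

log₁₀([out]/[in]) = E·z/(61.2) = 103.2 × 2 / 61.2 = 3.3725
[out]/[in] = 10^(3.3725) = 2358

2400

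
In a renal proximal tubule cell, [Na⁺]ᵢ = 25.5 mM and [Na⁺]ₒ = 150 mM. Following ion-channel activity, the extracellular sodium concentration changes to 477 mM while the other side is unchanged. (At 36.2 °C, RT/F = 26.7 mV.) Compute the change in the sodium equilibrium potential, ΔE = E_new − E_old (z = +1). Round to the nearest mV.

31 mV

E_old = (26.7/1)·ln(150/25.5) = 47.31 mV
E_new = (26.7/1)·ln(477/25.5) = 78.20 mV
ΔE = 78.20 − (47.31) = 30.89 mV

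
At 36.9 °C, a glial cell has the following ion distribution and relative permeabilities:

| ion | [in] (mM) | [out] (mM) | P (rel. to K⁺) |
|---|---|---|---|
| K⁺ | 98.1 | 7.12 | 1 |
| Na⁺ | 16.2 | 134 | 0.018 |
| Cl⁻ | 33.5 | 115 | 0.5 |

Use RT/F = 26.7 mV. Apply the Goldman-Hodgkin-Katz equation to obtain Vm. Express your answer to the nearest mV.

-48 mV

Vm = 26.7 · ln[(Σ P·[cation]ₒ + Σ P·[anion]ᵢ) / (Σ P·[cation]ᵢ + Σ P·[anion]ₒ)]
Numerator = 1×7.12 + 0.018×134 + 0.5×33.5 = 26.28
Denominator = 1×98.1 + 0.018×16.2 + 0.5×115 = 155.9
Vm = 26.7 · ln(0.16859) = 26.7 × (-1.7803) = -47.53 mV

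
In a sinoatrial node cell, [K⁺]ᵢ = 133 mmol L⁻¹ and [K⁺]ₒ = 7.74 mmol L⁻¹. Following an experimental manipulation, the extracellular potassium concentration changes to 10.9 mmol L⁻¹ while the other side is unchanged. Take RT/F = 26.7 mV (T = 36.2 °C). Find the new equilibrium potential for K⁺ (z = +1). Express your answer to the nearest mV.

-67 mV

After the shift: [K⁺]_out = 10.9, [K⁺]_in = 133 mmol L⁻¹.
E_new = (26.7/1)·ln(10.9/133) = 26.70 · (-2.5016) = -66.79 mV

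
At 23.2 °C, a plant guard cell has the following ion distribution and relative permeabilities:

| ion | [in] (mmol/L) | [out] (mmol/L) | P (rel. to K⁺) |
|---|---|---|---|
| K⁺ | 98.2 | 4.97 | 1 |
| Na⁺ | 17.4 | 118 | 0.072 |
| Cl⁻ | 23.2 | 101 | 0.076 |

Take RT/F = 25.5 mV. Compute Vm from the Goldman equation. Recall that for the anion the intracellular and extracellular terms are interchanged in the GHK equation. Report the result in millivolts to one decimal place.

Vm = 25.5 · ln[(Σ P·[cation]ₒ + Σ P·[anion]ᵢ) / (Σ P·[cation]ᵢ + Σ P·[anion]ₒ)]
Numerator = 1×4.97 + 0.072×118 + 0.076×23.2 = 15.23
Denominator = 1×98.2 + 0.072×17.4 + 0.076×101 = 107.1
Vm = 25.5 · ln(0.14216) = 25.5 × (-1.9508) = -49.75 mV

-49.7 mV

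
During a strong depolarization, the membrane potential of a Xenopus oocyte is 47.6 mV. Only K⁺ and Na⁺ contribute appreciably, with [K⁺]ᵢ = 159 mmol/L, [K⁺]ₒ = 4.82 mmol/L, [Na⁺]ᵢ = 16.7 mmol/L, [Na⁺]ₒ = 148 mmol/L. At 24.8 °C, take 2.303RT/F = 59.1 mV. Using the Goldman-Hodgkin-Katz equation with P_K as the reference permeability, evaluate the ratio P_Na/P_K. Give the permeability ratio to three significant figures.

24.5

Let α = P_Na/P_K. GHK: Vm = 59.1·log₁₀[(Kₒ + α·Naₒ)/(Kᵢ + α·Naᵢ)].
10^(Vm/59.1) = 10^(47.6/59.1) = 6.3887
So 6.3887·(Kᵢ + α·Naᵢ) = Kₒ + α·Naₒ → α = (6.3887·159.0 − 4.82) / (148.0 − 6.3887·16.7)
α = (1016 − 4.82) / (148.0 − 106.7) = 1011/41.31 = 24.47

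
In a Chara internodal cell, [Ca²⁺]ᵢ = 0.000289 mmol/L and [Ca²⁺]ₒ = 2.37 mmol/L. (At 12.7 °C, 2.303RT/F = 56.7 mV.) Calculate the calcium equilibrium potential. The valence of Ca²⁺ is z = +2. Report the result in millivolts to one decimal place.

E = (56.7/z) · log₁₀([Ca²⁺]_out/[Ca²⁺]_in) with z = +2.
= (56.7/2) · log₁₀(2.37/0.000289) = 28.35 · log₁₀(8201)
= 28.35 · (3.9139) = 110.96 mV

111.0 mV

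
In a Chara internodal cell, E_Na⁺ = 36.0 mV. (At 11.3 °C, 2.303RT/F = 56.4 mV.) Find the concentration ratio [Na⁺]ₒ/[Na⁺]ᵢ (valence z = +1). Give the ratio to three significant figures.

4.35

log₁₀([out]/[in]) = E·z/(56.4) = 36.0 × 1 / 56.4 = 0.6383
[out]/[in] = 10^(0.6383) = 4.348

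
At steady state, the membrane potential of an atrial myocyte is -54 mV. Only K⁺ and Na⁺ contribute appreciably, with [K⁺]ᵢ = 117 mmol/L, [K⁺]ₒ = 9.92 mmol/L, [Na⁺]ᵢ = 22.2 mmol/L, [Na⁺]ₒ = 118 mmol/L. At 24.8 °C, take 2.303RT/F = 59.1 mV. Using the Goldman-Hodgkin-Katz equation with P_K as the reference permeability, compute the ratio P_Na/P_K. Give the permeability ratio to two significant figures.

0.038

Let α = P_Na/P_K. GHK: Vm = 59.1·log₁₀[(Kₒ + α·Naₒ)/(Kᵢ + α·Naᵢ)].
10^(Vm/59.1) = 10^(-54.0/59.1) = 0.12198
So 0.12198·(Kᵢ + α·Naᵢ) = Kₒ + α·Naₒ → α = (0.12198·117.0 − 9.92) / (118.0 − 0.12198·22.2)
α = (14.27 − 9.92) / (118.0 − 2.708) = 4.352/115.3 = 0.03775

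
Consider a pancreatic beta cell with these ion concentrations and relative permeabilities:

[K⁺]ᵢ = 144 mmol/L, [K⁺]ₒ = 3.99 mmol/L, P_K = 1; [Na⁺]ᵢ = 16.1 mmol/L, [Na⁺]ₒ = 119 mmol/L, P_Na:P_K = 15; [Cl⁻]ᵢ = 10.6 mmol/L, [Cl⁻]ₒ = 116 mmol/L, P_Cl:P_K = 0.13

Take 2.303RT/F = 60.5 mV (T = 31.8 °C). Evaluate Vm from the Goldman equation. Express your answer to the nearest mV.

39 mV

Vm = 60.5 · log₁₀[(Σ P·[cation]ₒ + Σ P·[anion]ᵢ) / (Σ P·[cation]ᵢ + Σ P·[anion]ₒ)]
Numerator = 1×3.99 + 15×119 + 0.13×10.6 = 1790
Denominator = 1×144 + 15×16.1 + 0.13×116 = 400.6
Vm = 60.5 · log₁₀(4.4694) = 60.5 × (0.6503) = 39.34 mV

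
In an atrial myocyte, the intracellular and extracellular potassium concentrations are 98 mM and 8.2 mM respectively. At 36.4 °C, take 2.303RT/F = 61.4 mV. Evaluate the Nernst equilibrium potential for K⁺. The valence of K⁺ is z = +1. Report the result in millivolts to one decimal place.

E = (61.4/z) · log₁₀([K⁺]_out/[K⁺]_in) with z = +1.
= (61.4/1) · log₁₀(8.2/98) = 61.40 · log₁₀(0.08367)
= 61.40 · (-1.0774) = -66.15 mV

-66.2 mV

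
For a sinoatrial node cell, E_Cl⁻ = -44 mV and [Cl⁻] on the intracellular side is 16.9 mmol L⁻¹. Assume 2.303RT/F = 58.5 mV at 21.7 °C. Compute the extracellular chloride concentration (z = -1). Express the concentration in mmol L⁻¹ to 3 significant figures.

95.5 mmol L⁻¹

Nernst: E = (58.5/-1) · log₁₀([out]/[in]), so log₁₀([out]/[in]) = -44.0 × -1 / 58.5 = 0.7521.
[out]/[in] = 10^(0.7521) = 5.651.
[out] = 5.651 × 16.9 = 95.5 mmol L⁻¹.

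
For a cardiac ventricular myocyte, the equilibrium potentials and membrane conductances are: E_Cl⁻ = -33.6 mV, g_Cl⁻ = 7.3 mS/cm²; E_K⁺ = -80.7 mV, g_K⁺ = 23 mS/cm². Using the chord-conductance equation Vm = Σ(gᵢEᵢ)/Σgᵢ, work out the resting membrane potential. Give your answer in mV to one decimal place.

-69.4 mV

Σ gᵢEᵢ = 7.3·(-33.6) + 23·(-80.7) = -2101.38
Σ gᵢ = 7.3 + 23 = 30.3
Vm = -2101.38 / 30.3 = -69.35 mV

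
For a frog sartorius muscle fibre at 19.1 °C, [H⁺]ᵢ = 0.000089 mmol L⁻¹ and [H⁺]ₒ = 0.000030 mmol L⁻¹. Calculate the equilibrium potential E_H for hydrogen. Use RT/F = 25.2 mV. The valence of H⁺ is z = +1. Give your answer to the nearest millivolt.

E = (25.2/z) · ln([H⁺]_out/[H⁺]_in) with z = +1.
= (25.2/1) · ln(0.000030/0.000089) = 25.20 · ln(0.3371)
= 25.20 · (-1.0874) = -27.40 mV

-27 mV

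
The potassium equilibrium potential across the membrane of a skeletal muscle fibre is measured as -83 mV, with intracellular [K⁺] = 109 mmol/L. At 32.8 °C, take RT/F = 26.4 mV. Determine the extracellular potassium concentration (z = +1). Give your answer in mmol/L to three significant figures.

4.70 mmol/L

Nernst: E = (26.4/1) · ln([out]/[in]), so ln([out]/[in]) = -83.0 × 1 / 26.4 = -3.1439.
[out]/[in] = e^(-3.1439) = 0.04311.
[out] = 0.04311 × 109 = 4.699 mmol/L.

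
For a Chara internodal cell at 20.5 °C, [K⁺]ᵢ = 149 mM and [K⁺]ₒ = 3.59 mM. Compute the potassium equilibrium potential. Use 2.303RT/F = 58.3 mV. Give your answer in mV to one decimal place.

E = (58.3/z) · log₁₀([K⁺]_out/[K⁺]_in) with z = +1.
= (58.3/1) · log₁₀(3.59/149) = 58.30 · log₁₀(0.02409)
= 58.30 · (-1.6181) = -94.33 mV

-94.3 mV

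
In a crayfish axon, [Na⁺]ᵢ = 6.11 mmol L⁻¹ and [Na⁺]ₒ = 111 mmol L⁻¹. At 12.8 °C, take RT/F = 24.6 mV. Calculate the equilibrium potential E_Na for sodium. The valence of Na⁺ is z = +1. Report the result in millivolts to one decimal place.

E = (24.6/z) · ln([Na⁺]_out/[Na⁺]_in) with z = +1.
= (24.6/1) · ln(111/6.11) = 24.60 · ln(18.17)
= 24.60 · (2.8996) = 71.33 mV

71.3 mV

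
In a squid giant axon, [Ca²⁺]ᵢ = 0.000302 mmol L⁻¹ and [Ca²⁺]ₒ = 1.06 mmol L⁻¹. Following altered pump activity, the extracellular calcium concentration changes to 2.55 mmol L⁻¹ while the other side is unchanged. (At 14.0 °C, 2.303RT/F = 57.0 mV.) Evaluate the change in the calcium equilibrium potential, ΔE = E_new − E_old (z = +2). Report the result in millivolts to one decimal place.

10.9 mV

E_old = (57.0/2)·log₁₀(1.06/0.000302) = 101.04 mV
E_new = (57.0/2)·log₁₀(2.55/0.000302) = 111.91 mV
ΔE = 111.91 − (101.04) = 10.87 mV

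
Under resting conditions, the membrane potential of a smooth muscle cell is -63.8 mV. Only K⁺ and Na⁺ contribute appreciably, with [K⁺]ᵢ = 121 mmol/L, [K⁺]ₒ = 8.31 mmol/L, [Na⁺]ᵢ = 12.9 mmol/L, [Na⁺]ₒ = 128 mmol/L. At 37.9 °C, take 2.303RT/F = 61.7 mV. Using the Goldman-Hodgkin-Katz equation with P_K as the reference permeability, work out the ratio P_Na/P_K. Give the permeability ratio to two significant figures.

0.023

Let α = P_Na/P_K. GHK: Vm = 61.7·log₁₀[(Kₒ + α·Naₒ)/(Kᵢ + α·Naᵢ)].
10^(Vm/61.7) = 10^(-63.8/61.7) = 0.092462
So 0.092462·(Kᵢ + α·Naᵢ) = Kₒ + α·Naₒ → α = (0.092462·121.0 − 8.31) / (128.0 − 0.092462·12.9)
α = (11.19 − 8.31) / (128.0 − 1.193) = 2.878/126.8 = 0.0227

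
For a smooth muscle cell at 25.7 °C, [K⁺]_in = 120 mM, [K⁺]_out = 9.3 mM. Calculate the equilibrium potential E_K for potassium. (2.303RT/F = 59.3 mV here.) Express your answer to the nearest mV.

E = (59.3/z) · log₁₀([K⁺]_out/[K⁺]_in) with z = +1.
= (59.3/1) · log₁₀(9.3/120) = 59.30 · log₁₀(0.0775)
= 59.30 · (-1.1107) = -65.86 mV

-66 mV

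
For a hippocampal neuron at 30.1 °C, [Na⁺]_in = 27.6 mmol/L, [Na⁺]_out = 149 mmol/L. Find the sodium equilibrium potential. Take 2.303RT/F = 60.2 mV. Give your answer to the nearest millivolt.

E = (60.2/z) · log₁₀([Na⁺]_out/[Na⁺]_in) with z = +1.
= (60.2/1) · log₁₀(149/27.6) = 60.20 · log₁₀(5.399)
= 60.20 · (0.7323) = 44.08 mV

44 mV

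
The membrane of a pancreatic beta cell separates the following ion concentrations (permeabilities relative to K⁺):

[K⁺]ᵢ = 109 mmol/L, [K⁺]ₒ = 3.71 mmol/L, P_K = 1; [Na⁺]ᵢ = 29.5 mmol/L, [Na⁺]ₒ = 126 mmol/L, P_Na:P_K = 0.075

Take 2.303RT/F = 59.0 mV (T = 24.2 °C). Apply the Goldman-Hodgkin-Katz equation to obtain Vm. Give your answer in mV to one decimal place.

Vm = 59.0 · log₁₀[(Σ P·[cation]ₒ + Σ P·[anion]ᵢ) / (Σ P·[cation]ᵢ + Σ P·[anion]ₒ)]
Numerator = 1×3.71 + 0.075×126 = 13.16
Denominator = 1×109 + 0.075×29.5 = 111.2
Vm = 59.0 · log₁₀(0.11833) = 59.0 × (-0.9269) = -54.69 mV

-54.7 mV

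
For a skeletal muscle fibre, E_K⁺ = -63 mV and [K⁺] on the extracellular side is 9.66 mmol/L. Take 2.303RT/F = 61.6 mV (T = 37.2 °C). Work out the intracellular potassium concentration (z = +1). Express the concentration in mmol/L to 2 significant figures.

100 mmol/L

Nernst: E = (61.6/1) · log₁₀([out]/[in]), so log₁₀([out]/[in]) = -63.0 × 1 / 61.6 = -1.0227.
[out]/[in] = 10^(-1.0227) = 0.0949.
[in] = 9.66 / 0.0949 = 101.8 mmol/L.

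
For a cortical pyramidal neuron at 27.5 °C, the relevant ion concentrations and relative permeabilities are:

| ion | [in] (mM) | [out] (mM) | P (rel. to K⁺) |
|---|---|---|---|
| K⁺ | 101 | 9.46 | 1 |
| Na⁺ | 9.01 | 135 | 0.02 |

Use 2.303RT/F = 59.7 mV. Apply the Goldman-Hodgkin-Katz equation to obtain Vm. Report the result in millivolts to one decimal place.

Vm = 59.7 · log₁₀[(Σ P·[cation]ₒ + Σ P·[anion]ᵢ) / (Σ P·[cation]ᵢ + Σ P·[anion]ₒ)]
Numerator = 1×9.46 + 0.02×135 = 12.16
Denominator = 1×101 + 0.02×9.01 = 101.2
Vm = 59.7 · log₁₀(0.12018) = 59.7 × (-0.9202) = -54.93 mV

-54.9 mV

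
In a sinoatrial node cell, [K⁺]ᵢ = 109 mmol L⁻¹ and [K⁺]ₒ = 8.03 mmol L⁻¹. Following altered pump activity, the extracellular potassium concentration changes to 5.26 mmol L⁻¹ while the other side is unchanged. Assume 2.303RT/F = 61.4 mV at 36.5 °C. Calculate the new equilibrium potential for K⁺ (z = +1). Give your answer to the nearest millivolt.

-81 mV

After the shift: [K⁺]_out = 5.26, [K⁺]_in = 109 mmol L⁻¹.
E_new = (61.4/1)·log₁₀(5.26/109) = 61.40 · (-1.3164) = -80.83 mV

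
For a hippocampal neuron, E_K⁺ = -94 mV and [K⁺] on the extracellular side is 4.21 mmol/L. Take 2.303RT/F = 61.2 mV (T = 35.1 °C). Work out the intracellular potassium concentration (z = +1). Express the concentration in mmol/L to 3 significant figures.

145 mmol/L

Nernst: E = (61.2/1) · log₁₀([out]/[in]), so log₁₀([out]/[in]) = -94.0 × 1 / 61.2 = -1.5359.
[out]/[in] = 10^(-1.5359) = 0.02911.
[in] = 4.21 / 0.02911 = 144.6 mmol/L.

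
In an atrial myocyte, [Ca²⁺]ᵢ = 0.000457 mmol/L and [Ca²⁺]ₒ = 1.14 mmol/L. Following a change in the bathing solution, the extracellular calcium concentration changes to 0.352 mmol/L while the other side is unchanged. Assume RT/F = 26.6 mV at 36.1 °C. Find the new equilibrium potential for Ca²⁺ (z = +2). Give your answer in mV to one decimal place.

After the shift: [Ca²⁺]_out = 0.352, [Ca²⁺]_in = 0.000457 mmol/L.
E_new = (26.6/2)·ln(0.352/0.000457) = 13.30 · (6.6467) = 88.40 mV

88.4 mV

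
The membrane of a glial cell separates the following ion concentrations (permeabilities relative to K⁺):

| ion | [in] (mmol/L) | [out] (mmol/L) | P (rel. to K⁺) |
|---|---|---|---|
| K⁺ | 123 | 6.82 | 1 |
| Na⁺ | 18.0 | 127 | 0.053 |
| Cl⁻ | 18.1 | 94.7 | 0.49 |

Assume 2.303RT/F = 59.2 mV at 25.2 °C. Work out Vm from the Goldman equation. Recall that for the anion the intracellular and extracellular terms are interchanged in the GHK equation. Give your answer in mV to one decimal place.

Vm = 59.2 · log₁₀[(Σ P·[cation]ₒ + Σ P·[anion]ᵢ) / (Σ P·[cation]ᵢ + Σ P·[anion]ₒ)]
Numerator = 1×6.82 + 0.053×127 + 0.49×18.1 = 22.42
Denominator = 1×123 + 0.053×18.0 + 0.49×94.7 = 170.4
Vm = 59.2 · log₁₀(0.13161) = 59.2 × (-0.8807) = -52.14 mV

-52.1 mV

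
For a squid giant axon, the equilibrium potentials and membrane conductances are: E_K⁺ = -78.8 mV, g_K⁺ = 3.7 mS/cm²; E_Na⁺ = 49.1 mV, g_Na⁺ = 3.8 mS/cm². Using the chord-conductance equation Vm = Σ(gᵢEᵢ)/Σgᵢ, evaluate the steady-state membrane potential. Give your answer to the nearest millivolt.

Σ gᵢEᵢ = 3.7·(-78.8) + 3.8·(49.1) = -104.98
Σ gᵢ = 3.7 + 3.8 = 7.5
Vm = -104.98 / 7.5 = -14.00 mV

-14 mV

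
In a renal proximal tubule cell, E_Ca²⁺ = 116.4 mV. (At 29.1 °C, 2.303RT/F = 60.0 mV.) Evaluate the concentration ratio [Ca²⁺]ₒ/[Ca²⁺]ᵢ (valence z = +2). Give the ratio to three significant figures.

7590

log₁₀([out]/[in]) = E·z/(60.0) = 116.4 × 2 / 60.0 = 3.8800
[out]/[in] = 10^(3.8800) = 7586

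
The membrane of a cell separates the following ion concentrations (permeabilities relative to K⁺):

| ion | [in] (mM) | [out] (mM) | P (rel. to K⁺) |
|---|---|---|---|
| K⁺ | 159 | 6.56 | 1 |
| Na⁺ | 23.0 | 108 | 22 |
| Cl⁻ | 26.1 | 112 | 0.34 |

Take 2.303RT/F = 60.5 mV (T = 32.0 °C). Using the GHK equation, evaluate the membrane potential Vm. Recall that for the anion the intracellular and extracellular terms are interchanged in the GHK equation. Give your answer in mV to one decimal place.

Vm = 60.5 · log₁₀[(Σ P·[cation]ₒ + Σ P·[anion]ᵢ) / (Σ P·[cation]ᵢ + Σ P·[anion]ₒ)]
Numerator = 1×6.56 + 22×108 + 0.34×26.1 = 2391
Denominator = 1×159 + 22×23.0 + 0.34×112 = 703.1
Vm = 60.5 · log₁₀(3.4014) = 60.5 × (0.5317) = 32.17 mV

32.2 mV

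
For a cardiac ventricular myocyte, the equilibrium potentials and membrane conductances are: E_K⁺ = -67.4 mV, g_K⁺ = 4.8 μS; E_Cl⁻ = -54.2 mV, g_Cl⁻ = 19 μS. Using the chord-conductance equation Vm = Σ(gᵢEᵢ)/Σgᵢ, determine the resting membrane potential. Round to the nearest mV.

Σ gᵢEᵢ = 4.8·(-67.4) + 19·(-54.2) = -1353.32
Σ gᵢ = 4.8 + 19 = 23.8
Vm = -1353.32 / 23.8 = -56.86 mV

-57 mV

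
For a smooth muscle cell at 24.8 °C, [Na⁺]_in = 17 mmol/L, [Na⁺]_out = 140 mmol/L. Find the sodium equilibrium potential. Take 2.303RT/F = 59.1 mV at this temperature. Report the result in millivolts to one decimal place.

E = (59.1/z) · log₁₀([Na⁺]_out/[Na⁺]_in) with z = +1.
= (59.1/1) · log₁₀(140/17) = 59.10 · log₁₀(8.235)
= 59.10 · (0.9157) = 54.12 mV

54.1 mV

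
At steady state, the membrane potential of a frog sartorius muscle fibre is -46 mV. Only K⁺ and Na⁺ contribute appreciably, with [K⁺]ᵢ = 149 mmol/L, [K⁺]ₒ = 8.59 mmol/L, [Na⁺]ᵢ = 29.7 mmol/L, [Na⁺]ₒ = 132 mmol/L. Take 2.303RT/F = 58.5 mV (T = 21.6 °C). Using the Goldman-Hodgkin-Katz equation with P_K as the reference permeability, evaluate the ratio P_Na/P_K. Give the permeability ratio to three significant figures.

0.124

Let α = P_Na/P_K. GHK: Vm = 58.5·log₁₀[(Kₒ + α·Naₒ)/(Kᵢ + α·Naᵢ)].
10^(Vm/58.5) = 10^(-46.0/58.5) = 0.16356
So 0.16356·(Kᵢ + α·Naᵢ) = Kₒ + α·Naₒ → α = (0.16356·149.0 − 8.59) / (132.0 − 0.16356·29.7)
α = (24.37 − 8.59) / (132.0 − 4.858) = 15.78/127.1 = 0.1241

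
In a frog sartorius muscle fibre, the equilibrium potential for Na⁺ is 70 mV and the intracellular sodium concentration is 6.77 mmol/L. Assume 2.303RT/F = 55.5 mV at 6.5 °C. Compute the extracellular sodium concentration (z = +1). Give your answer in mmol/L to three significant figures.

Nernst: E = (55.5/1) · log₁₀([out]/[in]), so log₁₀([out]/[in]) = 70.0 × 1 / 55.5 = 1.2613.
[out]/[in] = 10^(1.2613) = 18.25.
[out] = 18.25 × 6.77 = 123.6 mmol/L.

124 mmol/L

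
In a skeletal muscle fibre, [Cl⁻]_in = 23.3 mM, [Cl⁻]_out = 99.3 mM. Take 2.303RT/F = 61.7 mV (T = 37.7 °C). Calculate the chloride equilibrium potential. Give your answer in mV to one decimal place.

E = (61.7/z) · log₁₀([Cl⁻]_out/[Cl⁻]_in) with z = -1.
For an anion, dividing by z = -1 reverses the sign.
= (61.7/-1) · log₁₀(99.3/23.3) = -61.70 · log₁₀(4.262)
= -61.70 · (0.6296) = -38.85 mV

-38.8 mV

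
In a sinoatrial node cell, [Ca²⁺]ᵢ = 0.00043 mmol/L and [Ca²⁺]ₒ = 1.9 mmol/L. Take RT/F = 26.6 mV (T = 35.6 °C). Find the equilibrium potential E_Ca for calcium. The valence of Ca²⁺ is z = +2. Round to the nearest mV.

112 mV

E = (26.6/z) · ln([Ca²⁺]_out/[Ca²⁺]_in) with z = +2.
= (26.6/2) · ln(1.9/0.00043) = 13.30 · ln(4419)
= 13.30 · (8.3936) = 111.63 mV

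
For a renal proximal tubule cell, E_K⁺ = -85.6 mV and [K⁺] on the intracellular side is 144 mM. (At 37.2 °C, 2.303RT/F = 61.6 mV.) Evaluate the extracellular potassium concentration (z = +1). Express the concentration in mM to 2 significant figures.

5.9 mM

Nernst: E = (61.6/1) · log₁₀([out]/[in]), so log₁₀([out]/[in]) = -85.6 × 1 / 61.6 = -1.3896.
[out]/[in] = 10^(-1.3896) = 0.04077.
[out] = 0.04077 × 144 = 5.872 mM.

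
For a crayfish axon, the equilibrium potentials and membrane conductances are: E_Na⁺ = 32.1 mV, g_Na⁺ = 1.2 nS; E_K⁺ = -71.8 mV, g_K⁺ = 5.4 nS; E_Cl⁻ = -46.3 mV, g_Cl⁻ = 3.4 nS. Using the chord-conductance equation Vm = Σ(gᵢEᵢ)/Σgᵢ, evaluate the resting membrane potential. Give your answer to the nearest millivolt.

Σ gᵢEᵢ = 1.2·(32.1) + 5.4·(-71.8) + 3.4·(-46.3) = -506.62
Σ gᵢ = 1.2 + 5.4 + 3.4 = 10
Vm = -506.62 / 10 = -50.66 mV

-51 mV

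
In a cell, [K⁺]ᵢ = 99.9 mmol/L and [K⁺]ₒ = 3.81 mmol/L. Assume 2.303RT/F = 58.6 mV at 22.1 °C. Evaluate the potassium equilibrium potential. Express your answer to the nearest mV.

E = (58.6/z) · log₁₀([K⁺]_out/[K⁺]_in) with z = +1.
= (58.6/1) · log₁₀(3.81/99.9) = 58.60 · log₁₀(0.03814)
= 58.60 · (-1.4186) = -83.13 mV

-83 mV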